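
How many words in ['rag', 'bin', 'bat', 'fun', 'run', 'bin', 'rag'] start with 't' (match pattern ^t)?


Pattern ^t anchors to start of word. Check which words begin with 't':
  'rag' -> no
  'bin' -> no
  'bat' -> no
  'fun' -> no
  'run' -> no
  'bin' -> no
  'rag' -> no
Matching words: []
Count: 0

0


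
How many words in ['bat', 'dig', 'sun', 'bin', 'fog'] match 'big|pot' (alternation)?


Alternation 'big|pot' matches either 'big' or 'pot'.
Checking each word:
  'bat' -> no
  'dig' -> no
  'sun' -> no
  'bin' -> no
  'fog' -> no
Matches: []
Count: 0

0


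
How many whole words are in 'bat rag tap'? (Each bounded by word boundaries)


Word boundaries (\b) mark the start/end of each word.
Text: 'bat rag tap'
Splitting by whitespace:
  Word 1: 'bat'
  Word 2: 'rag'
  Word 3: 'tap'
Total whole words: 3

3


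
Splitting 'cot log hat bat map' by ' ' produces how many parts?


Splitting by ' ' breaks the string at each occurrence of the separator.
Text: 'cot log hat bat map'
Parts after split:
  Part 1: 'cot'
  Part 2: 'log'
  Part 3: 'hat'
  Part 4: 'bat'
  Part 5: 'map'
Total parts: 5

5


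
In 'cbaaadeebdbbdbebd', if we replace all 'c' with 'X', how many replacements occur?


re.sub('c', 'X', text) replaces every occurrence of 'c' with 'X'.
Text: 'cbaaadeebdbbdbebd'
Scanning for 'c':
  pos 0: 'c' -> replacement #1
Total replacements: 1

1


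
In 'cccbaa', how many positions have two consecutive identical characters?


Looking for consecutive identical characters in 'cccbaa':
  pos 0-1: 'c' vs 'c' -> MATCH ('cc')
  pos 1-2: 'c' vs 'c' -> MATCH ('cc')
  pos 2-3: 'c' vs 'b' -> different
  pos 3-4: 'b' vs 'a' -> different
  pos 4-5: 'a' vs 'a' -> MATCH ('aa')
Consecutive identical pairs: ['cc', 'cc', 'aa']
Count: 3

3


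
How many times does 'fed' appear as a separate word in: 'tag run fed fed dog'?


Scanning each word for exact match 'fed':
  Word 1: 'tag' -> no
  Word 2: 'run' -> no
  Word 3: 'fed' -> MATCH
  Word 4: 'fed' -> MATCH
  Word 5: 'dog' -> no
Total matches: 2

2


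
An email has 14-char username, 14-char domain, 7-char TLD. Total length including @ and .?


An email address has format: username@domain.tld
Username length: 14
'@' character: 1
Domain length: 14
'.' character: 1
TLD length: 7
Total = 14 + 1 + 14 + 1 + 7 = 37

37


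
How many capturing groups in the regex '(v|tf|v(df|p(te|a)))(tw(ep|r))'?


To count capturing groups, count each '(' that starts a group.
Pattern: '(v|tf|v(df|p(te|a)))(tw(ep|r))'
Walking through the pattern:
  Position 0: '(' -> group #1
  Position 7: '(' -> group #2
  Position 12: '(' -> group #3
  Position 20: '(' -> group #4
  Position 23: '(' -> group #5
Total capturing groups: 5

5


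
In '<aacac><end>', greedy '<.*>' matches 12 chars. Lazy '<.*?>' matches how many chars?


Greedy '<.*>' tries to match as MUCH as possible.
Lazy '<.*?>' tries to match as LITTLE as possible.

String: '<aacac><end>'
Greedy '<.*>' starts at first '<' and extends to the LAST '>': '<aacac><end>' (12 chars)
Lazy '<.*?>' starts at first '<' and stops at the FIRST '>': '<aacac>' (7 chars)

7


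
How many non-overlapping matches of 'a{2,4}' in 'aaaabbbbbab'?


Pattern 'a{2,4}' matches between 2 and 4 consecutive a's (greedy).
String: 'aaaabbbbbab'
Finding runs of a's and applying greedy matching:
  Run at pos 0: 'aaaa' (length 4)
  Run at pos 9: 'a' (length 1)
Matches: ['aaaa']
Count: 1

1


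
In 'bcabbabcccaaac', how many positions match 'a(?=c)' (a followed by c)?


Lookahead 'a(?=c)' matches 'a' only when followed by 'c'.
String: 'bcabbabcccaaac'
Checking each position where char is 'a':
  pos 2: 'a' -> no (next='b')
  pos 5: 'a' -> no (next='b')
  pos 10: 'a' -> no (next='a')
  pos 11: 'a' -> no (next='a')
  pos 12: 'a' -> MATCH (next='c')
Matching positions: [12]
Count: 1

1


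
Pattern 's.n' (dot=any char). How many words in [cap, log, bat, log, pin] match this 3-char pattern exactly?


Pattern 's.n' means: starts with 's', any single char, ends with 'n'.
Checking each word (must be exactly 3 chars):
  'cap' (len=3): no
  'log' (len=3): no
  'bat' (len=3): no
  'log' (len=3): no
  'pin' (len=3): no
Matching words: []
Total: 0

0


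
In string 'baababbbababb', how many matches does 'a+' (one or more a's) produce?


Pattern 'a+' matches one or more consecutive a's.
String: 'baababbbababb'
Scanning for runs of a:
  Match 1: 'aa' (length 2)
  Match 2: 'a' (length 1)
  Match 3: 'a' (length 1)
  Match 4: 'a' (length 1)
Total matches: 4

4


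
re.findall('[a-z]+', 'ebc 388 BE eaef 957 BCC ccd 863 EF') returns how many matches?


Pattern '[a-z]+' finds one or more lowercase letters.
Text: 'ebc 388 BE eaef 957 BCC ccd 863 EF'
Scanning for matches:
  Match 1: 'ebc'
  Match 2: 'eaef'
  Match 3: 'ccd'
Total matches: 3

3


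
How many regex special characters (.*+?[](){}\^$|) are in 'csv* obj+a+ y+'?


Regex special characters are: . * + ? [ ] ( ) { } \ ^ $ |
Scanning 'csv* obj+a+ y+':
  pos 3: '*' -> SPECIAL
  pos 8: '+' -> SPECIAL
  pos 10: '+' -> SPECIAL
  pos 13: '+' -> SPECIAL
Special chars found: ['*', '+', '+', '+']
Total: 4

4


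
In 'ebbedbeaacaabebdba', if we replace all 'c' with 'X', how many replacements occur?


re.sub('c', 'X', text) replaces every occurrence of 'c' with 'X'.
Text: 'ebbedbeaacaabebdba'
Scanning for 'c':
  pos 9: 'c' -> replacement #1
Total replacements: 1

1


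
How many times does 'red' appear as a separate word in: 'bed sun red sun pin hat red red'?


Scanning each word for exact match 'red':
  Word 1: 'bed' -> no
  Word 2: 'sun' -> no
  Word 3: 'red' -> MATCH
  Word 4: 'sun' -> no
  Word 5: 'pin' -> no
  Word 6: 'hat' -> no
  Word 7: 'red' -> MATCH
  Word 8: 'red' -> MATCH
Total matches: 3

3


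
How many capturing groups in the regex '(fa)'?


To count capturing groups, count each '(' that starts a group.
Pattern: '(fa)'
Walking through the pattern:
  Position 0: '(' -> group #1
Total capturing groups: 1

1


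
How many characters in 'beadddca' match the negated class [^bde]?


Negated class [^bde] matches any char NOT in {b, d, e}
Scanning 'beadddca':
  pos 0: 'b' -> no (excluded)
  pos 1: 'e' -> no (excluded)
  pos 2: 'a' -> MATCH
  pos 3: 'd' -> no (excluded)
  pos 4: 'd' -> no (excluded)
  pos 5: 'd' -> no (excluded)
  pos 6: 'c' -> MATCH
  pos 7: 'a' -> MATCH
Total matches: 3

3


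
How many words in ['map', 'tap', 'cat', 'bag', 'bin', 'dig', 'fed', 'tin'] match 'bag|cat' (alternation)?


Alternation 'bag|cat' matches either 'bag' or 'cat'.
Checking each word:
  'map' -> no
  'tap' -> no
  'cat' -> MATCH
  'bag' -> MATCH
  'bin' -> no
  'dig' -> no
  'fed' -> no
  'tin' -> no
Matches: ['cat', 'bag']
Count: 2

2


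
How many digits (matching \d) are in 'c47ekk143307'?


\d matches any digit 0-9.
Scanning 'c47ekk143307':
  pos 1: '4' -> DIGIT
  pos 2: '7' -> DIGIT
  pos 6: '1' -> DIGIT
  pos 7: '4' -> DIGIT
  pos 8: '3' -> DIGIT
  pos 9: '3' -> DIGIT
  pos 10: '0' -> DIGIT
  pos 11: '7' -> DIGIT
Digits found: ['4', '7', '1', '4', '3', '3', '0', '7']
Total: 8

8


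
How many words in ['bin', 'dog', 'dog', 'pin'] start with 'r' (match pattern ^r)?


Pattern ^r anchors to start of word. Check which words begin with 'r':
  'bin' -> no
  'dog' -> no
  'dog' -> no
  'pin' -> no
Matching words: []
Count: 0

0


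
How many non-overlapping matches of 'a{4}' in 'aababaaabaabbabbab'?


Pattern 'a{4}' matches exactly 4 consecutive a's (greedy, non-overlapping).
String: 'aababaaabaabbabbab'
Scanning for runs of a's:
  Run at pos 0: 'aa' (length 2) -> 0 match(es)
  Run at pos 3: 'a' (length 1) -> 0 match(es)
  Run at pos 5: 'aaa' (length 3) -> 0 match(es)
  Run at pos 9: 'aa' (length 2) -> 0 match(es)
  Run at pos 13: 'a' (length 1) -> 0 match(es)
  Run at pos 16: 'a' (length 1) -> 0 match(es)
Matches found: []
Total: 0

0


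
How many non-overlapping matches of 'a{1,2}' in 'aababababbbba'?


Pattern 'a{1,2}' matches between 1 and 2 consecutive a's (greedy).
String: 'aababababbbba'
Finding runs of a's and applying greedy matching:
  Run at pos 0: 'aa' (length 2)
  Run at pos 3: 'a' (length 1)
  Run at pos 5: 'a' (length 1)
  Run at pos 7: 'a' (length 1)
  Run at pos 12: 'a' (length 1)
Matches: ['aa', 'a', 'a', 'a', 'a']
Count: 5

5


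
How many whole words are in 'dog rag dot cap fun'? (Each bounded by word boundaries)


Word boundaries (\b) mark the start/end of each word.
Text: 'dog rag dot cap fun'
Splitting by whitespace:
  Word 1: 'dog'
  Word 2: 'rag'
  Word 3: 'dot'
  Word 4: 'cap'
  Word 5: 'fun'
Total whole words: 5

5


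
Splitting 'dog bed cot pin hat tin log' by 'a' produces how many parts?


Splitting by 'a' breaks the string at each occurrence of the separator.
Text: 'dog bed cot pin hat tin log'
Parts after split:
  Part 1: 'dog bed cot pin h'
  Part 2: 't tin log'
Total parts: 2

2


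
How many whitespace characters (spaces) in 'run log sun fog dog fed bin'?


\s matches whitespace characters (spaces, tabs, etc.).
Text: 'run log sun fog dog fed bin'
This text has 7 words separated by spaces.
Number of spaces = number of words - 1 = 7 - 1 = 6

6


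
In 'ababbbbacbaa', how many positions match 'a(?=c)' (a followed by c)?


Lookahead 'a(?=c)' matches 'a' only when followed by 'c'.
String: 'ababbbbacbaa'
Checking each position where char is 'a':
  pos 0: 'a' -> no (next='b')
  pos 2: 'a' -> no (next='b')
  pos 7: 'a' -> MATCH (next='c')
  pos 10: 'a' -> no (next='a')
Matching positions: [7]
Count: 1

1


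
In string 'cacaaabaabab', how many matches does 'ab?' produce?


Pattern 'ab?' matches 'a' optionally followed by 'b'.
String: 'cacaaabaabab'
Scanning left to right for 'a' then checking next char:
  Match 1: 'a' (a not followed by b)
  Match 2: 'a' (a not followed by b)
  Match 3: 'a' (a not followed by b)
  Match 4: 'ab' (a followed by b)
  Match 5: 'a' (a not followed by b)
  Match 6: 'ab' (a followed by b)
  Match 7: 'ab' (a followed by b)
Total matches: 7

7


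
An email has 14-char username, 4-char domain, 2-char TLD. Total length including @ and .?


An email address has format: username@domain.tld
Username length: 14
'@' character: 1
Domain length: 4
'.' character: 1
TLD length: 2
Total = 14 + 1 + 4 + 1 + 2 = 22

22


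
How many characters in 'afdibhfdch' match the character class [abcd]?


Character class [abcd] matches any of: {a, b, c, d}
Scanning string 'afdibhfdch' character by character:
  pos 0: 'a' -> MATCH
  pos 1: 'f' -> no
  pos 2: 'd' -> MATCH
  pos 3: 'i' -> no
  pos 4: 'b' -> MATCH
  pos 5: 'h' -> no
  pos 6: 'f' -> no
  pos 7: 'd' -> MATCH
  pos 8: 'c' -> MATCH
  pos 9: 'h' -> no
Total matches: 5

5


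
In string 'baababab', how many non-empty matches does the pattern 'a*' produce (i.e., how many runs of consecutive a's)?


Pattern 'a*' matches zero or more a's. We want non-empty runs of consecutive a's.
String: 'baababab'
Walking through the string to find runs of a's:
  Run 1: positions 1-2 -> 'aa'
  Run 2: positions 4-4 -> 'a'
  Run 3: positions 6-6 -> 'a'
Non-empty runs found: ['aa', 'a', 'a']
Count: 3

3


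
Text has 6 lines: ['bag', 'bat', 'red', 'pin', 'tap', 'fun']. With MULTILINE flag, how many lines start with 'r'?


With MULTILINE flag, ^ matches the start of each line.
Lines: ['bag', 'bat', 'red', 'pin', 'tap', 'fun']
Checking which lines start with 'r':
  Line 1: 'bag' -> no
  Line 2: 'bat' -> no
  Line 3: 'red' -> MATCH
  Line 4: 'pin' -> no
  Line 5: 'tap' -> no
  Line 6: 'fun' -> no
Matching lines: ['red']
Count: 1

1


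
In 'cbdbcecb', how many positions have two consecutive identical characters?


Looking for consecutive identical characters in 'cbdbcecb':
  pos 0-1: 'c' vs 'b' -> different
  pos 1-2: 'b' vs 'd' -> different
  pos 2-3: 'd' vs 'b' -> different
  pos 3-4: 'b' vs 'c' -> different
  pos 4-5: 'c' vs 'e' -> different
  pos 5-6: 'e' vs 'c' -> different
  pos 6-7: 'c' vs 'b' -> different
Consecutive identical pairs: []
Count: 0

0


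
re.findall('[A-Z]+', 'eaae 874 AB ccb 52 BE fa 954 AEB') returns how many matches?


Pattern '[A-Z]+' finds one or more uppercase letters.
Text: 'eaae 874 AB ccb 52 BE fa 954 AEB'
Scanning for matches:
  Match 1: 'AB'
  Match 2: 'BE'
  Match 3: 'AEB'
Total matches: 3

3


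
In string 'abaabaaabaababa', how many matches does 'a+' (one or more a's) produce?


Pattern 'a+' matches one or more consecutive a's.
String: 'abaabaaabaababa'
Scanning for runs of a:
  Match 1: 'a' (length 1)
  Match 2: 'aa' (length 2)
  Match 3: 'aaa' (length 3)
  Match 4: 'aa' (length 2)
  Match 5: 'a' (length 1)
  Match 6: 'a' (length 1)
Total matches: 6

6


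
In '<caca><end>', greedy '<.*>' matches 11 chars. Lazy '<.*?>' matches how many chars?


Greedy '<.*>' tries to match as MUCH as possible.
Lazy '<.*?>' tries to match as LITTLE as possible.

String: '<caca><end>'
Greedy '<.*>' starts at first '<' and extends to the LAST '>': '<caca><end>' (11 chars)
Lazy '<.*?>' starts at first '<' and stops at the FIRST '>': '<caca>' (6 chars)

6


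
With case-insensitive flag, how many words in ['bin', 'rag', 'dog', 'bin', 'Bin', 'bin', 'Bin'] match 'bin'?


Case-insensitive matching: compare each word's lowercase form to 'bin'.
  'bin' -> lower='bin' -> MATCH
  'rag' -> lower='rag' -> no
  'dog' -> lower='dog' -> no
  'bin' -> lower='bin' -> MATCH
  'Bin' -> lower='bin' -> MATCH
  'bin' -> lower='bin' -> MATCH
  'Bin' -> lower='bin' -> MATCH
Matches: ['bin', 'bin', 'Bin', 'bin', 'Bin']
Count: 5

5


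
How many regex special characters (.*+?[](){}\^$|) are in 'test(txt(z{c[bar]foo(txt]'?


Regex special characters are: . * + ? [ ] ( ) { } \ ^ $ |
Scanning 'test(txt(z{c[bar]foo(txt]':
  pos 4: '(' -> SPECIAL
  pos 8: '(' -> SPECIAL
  pos 10: '{' -> SPECIAL
  pos 12: '[' -> SPECIAL
  pos 16: ']' -> SPECIAL
  pos 20: '(' -> SPECIAL
  pos 24: ']' -> SPECIAL
Special chars found: ['(', '(', '{', '[', ']', '(', ']']
Total: 7

7


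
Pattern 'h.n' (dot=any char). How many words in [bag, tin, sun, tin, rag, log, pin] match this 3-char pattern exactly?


Pattern 'h.n' means: starts with 'h', any single char, ends with 'n'.
Checking each word (must be exactly 3 chars):
  'bag' (len=3): no
  'tin' (len=3): no
  'sun' (len=3): no
  'tin' (len=3): no
  'rag' (len=3): no
  'log' (len=3): no
  'pin' (len=3): no
Matching words: []
Total: 0

0


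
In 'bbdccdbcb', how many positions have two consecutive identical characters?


Looking for consecutive identical characters in 'bbdccdbcb':
  pos 0-1: 'b' vs 'b' -> MATCH ('bb')
  pos 1-2: 'b' vs 'd' -> different
  pos 2-3: 'd' vs 'c' -> different
  pos 3-4: 'c' vs 'c' -> MATCH ('cc')
  pos 4-5: 'c' vs 'd' -> different
  pos 5-6: 'd' vs 'b' -> different
  pos 6-7: 'b' vs 'c' -> different
  pos 7-8: 'c' vs 'b' -> different
Consecutive identical pairs: ['bb', 'cc']
Count: 2

2


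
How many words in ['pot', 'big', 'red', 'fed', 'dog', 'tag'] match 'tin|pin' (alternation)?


Alternation 'tin|pin' matches either 'tin' or 'pin'.
Checking each word:
  'pot' -> no
  'big' -> no
  'red' -> no
  'fed' -> no
  'dog' -> no
  'tag' -> no
Matches: []
Count: 0

0


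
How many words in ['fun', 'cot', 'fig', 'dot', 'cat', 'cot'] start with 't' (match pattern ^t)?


Pattern ^t anchors to start of word. Check which words begin with 't':
  'fun' -> no
  'cot' -> no
  'fig' -> no
  'dot' -> no
  'cat' -> no
  'cot' -> no
Matching words: []
Count: 0

0


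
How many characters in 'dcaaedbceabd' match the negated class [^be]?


Negated class [^be] matches any char NOT in {b, e}
Scanning 'dcaaedbceabd':
  pos 0: 'd' -> MATCH
  pos 1: 'c' -> MATCH
  pos 2: 'a' -> MATCH
  pos 3: 'a' -> MATCH
  pos 4: 'e' -> no (excluded)
  pos 5: 'd' -> MATCH
  pos 6: 'b' -> no (excluded)
  pos 7: 'c' -> MATCH
  pos 8: 'e' -> no (excluded)
  pos 9: 'a' -> MATCH
  pos 10: 'b' -> no (excluded)
  pos 11: 'd' -> MATCH
Total matches: 8

8


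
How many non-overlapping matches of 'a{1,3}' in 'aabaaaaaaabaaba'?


Pattern 'a{1,3}' matches between 1 and 3 consecutive a's (greedy).
String: 'aabaaaaaaabaaba'
Finding runs of a's and applying greedy matching:
  Run at pos 0: 'aa' (length 2)
  Run at pos 3: 'aaaaaaa' (length 7)
  Run at pos 11: 'aa' (length 2)
  Run at pos 14: 'a' (length 1)
Matches: ['aa', 'aaa', 'aaa', 'a', 'aa', 'a']
Count: 6

6


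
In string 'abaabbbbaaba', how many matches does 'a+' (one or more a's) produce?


Pattern 'a+' matches one or more consecutive a's.
String: 'abaabbbbaaba'
Scanning for runs of a:
  Match 1: 'a' (length 1)
  Match 2: 'aa' (length 2)
  Match 3: 'aa' (length 2)
  Match 4: 'a' (length 1)
Total matches: 4

4


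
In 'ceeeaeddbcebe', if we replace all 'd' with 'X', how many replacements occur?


re.sub('d', 'X', text) replaces every occurrence of 'd' with 'X'.
Text: 'ceeeaeddbcebe'
Scanning for 'd':
  pos 6: 'd' -> replacement #1
  pos 7: 'd' -> replacement #2
Total replacements: 2

2


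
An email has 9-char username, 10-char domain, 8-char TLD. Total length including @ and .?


An email address has format: username@domain.tld
Username length: 9
'@' character: 1
Domain length: 10
'.' character: 1
TLD length: 8
Total = 9 + 1 + 10 + 1 + 8 = 29

29


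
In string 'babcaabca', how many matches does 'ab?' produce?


Pattern 'ab?' matches 'a' optionally followed by 'b'.
String: 'babcaabca'
Scanning left to right for 'a' then checking next char:
  Match 1: 'ab' (a followed by b)
  Match 2: 'a' (a not followed by b)
  Match 3: 'ab' (a followed by b)
  Match 4: 'a' (a not followed by b)
Total matches: 4

4


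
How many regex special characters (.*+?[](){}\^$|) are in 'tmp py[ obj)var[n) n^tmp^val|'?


Regex special characters are: . * + ? [ ] ( ) { } \ ^ $ |
Scanning 'tmp py[ obj)var[n) n^tmp^val|':
  pos 6: '[' -> SPECIAL
  pos 11: ')' -> SPECIAL
  pos 15: '[' -> SPECIAL
  pos 17: ')' -> SPECIAL
  pos 20: '^' -> SPECIAL
  pos 24: '^' -> SPECIAL
  pos 28: '|' -> SPECIAL
Special chars found: ['[', ')', '[', ')', '^', '^', '|']
Total: 7

7


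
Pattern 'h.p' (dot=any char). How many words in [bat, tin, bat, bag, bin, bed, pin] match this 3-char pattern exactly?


Pattern 'h.p' means: starts with 'h', any single char, ends with 'p'.
Checking each word (must be exactly 3 chars):
  'bat' (len=3): no
  'tin' (len=3): no
  'bat' (len=3): no
  'bag' (len=3): no
  'bin' (len=3): no
  'bed' (len=3): no
  'pin' (len=3): no
Matching words: []
Total: 0

0


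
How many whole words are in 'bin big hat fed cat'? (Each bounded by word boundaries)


Word boundaries (\b) mark the start/end of each word.
Text: 'bin big hat fed cat'
Splitting by whitespace:
  Word 1: 'bin'
  Word 2: 'big'
  Word 3: 'hat'
  Word 4: 'fed'
  Word 5: 'cat'
Total whole words: 5

5


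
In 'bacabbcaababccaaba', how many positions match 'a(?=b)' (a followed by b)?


Lookahead 'a(?=b)' matches 'a' only when followed by 'b'.
String: 'bacabbcaababccaaba'
Checking each position where char is 'a':
  pos 1: 'a' -> no (next='c')
  pos 3: 'a' -> MATCH (next='b')
  pos 7: 'a' -> no (next='a')
  pos 8: 'a' -> MATCH (next='b')
  pos 10: 'a' -> MATCH (next='b')
  pos 14: 'a' -> no (next='a')
  pos 15: 'a' -> MATCH (next='b')
Matching positions: [3, 8, 10, 15]
Count: 4

4


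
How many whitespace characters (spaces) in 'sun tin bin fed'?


\s matches whitespace characters (spaces, tabs, etc.).
Text: 'sun tin bin fed'
This text has 4 words separated by spaces.
Number of spaces = number of words - 1 = 4 - 1 = 3

3


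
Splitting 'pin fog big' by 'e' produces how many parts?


Splitting by 'e' breaks the string at each occurrence of the separator.
Text: 'pin fog big'
Parts after split:
  Part 1: 'pin fog big'
Total parts: 1

1


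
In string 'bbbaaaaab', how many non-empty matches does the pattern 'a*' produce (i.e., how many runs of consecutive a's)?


Pattern 'a*' matches zero or more a's. We want non-empty runs of consecutive a's.
String: 'bbbaaaaab'
Walking through the string to find runs of a's:
  Run 1: positions 3-7 -> 'aaaaa'
Non-empty runs found: ['aaaaa']
Count: 1

1


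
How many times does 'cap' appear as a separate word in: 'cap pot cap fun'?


Scanning each word for exact match 'cap':
  Word 1: 'cap' -> MATCH
  Word 2: 'pot' -> no
  Word 3: 'cap' -> MATCH
  Word 4: 'fun' -> no
Total matches: 2

2


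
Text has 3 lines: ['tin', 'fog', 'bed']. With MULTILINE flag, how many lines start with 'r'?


With MULTILINE flag, ^ matches the start of each line.
Lines: ['tin', 'fog', 'bed']
Checking which lines start with 'r':
  Line 1: 'tin' -> no
  Line 2: 'fog' -> no
  Line 3: 'bed' -> no
Matching lines: []
Count: 0

0


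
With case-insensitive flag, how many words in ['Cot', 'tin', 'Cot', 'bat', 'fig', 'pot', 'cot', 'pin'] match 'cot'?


Case-insensitive matching: compare each word's lowercase form to 'cot'.
  'Cot' -> lower='cot' -> MATCH
  'tin' -> lower='tin' -> no
  'Cot' -> lower='cot' -> MATCH
  'bat' -> lower='bat' -> no
  'fig' -> lower='fig' -> no
  'pot' -> lower='pot' -> no
  'cot' -> lower='cot' -> MATCH
  'pin' -> lower='pin' -> no
Matches: ['Cot', 'Cot', 'cot']
Count: 3

3


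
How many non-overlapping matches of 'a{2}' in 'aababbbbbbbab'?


Pattern 'a{2}' matches exactly 2 consecutive a's (greedy, non-overlapping).
String: 'aababbbbbbbab'
Scanning for runs of a's:
  Run at pos 0: 'aa' (length 2) -> 1 match(es)
  Run at pos 3: 'a' (length 1) -> 0 match(es)
  Run at pos 11: 'a' (length 1) -> 0 match(es)
Matches found: ['aa']
Total: 1

1


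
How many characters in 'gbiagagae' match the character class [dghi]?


Character class [dghi] matches any of: {d, g, h, i}
Scanning string 'gbiagagae' character by character:
  pos 0: 'g' -> MATCH
  pos 1: 'b' -> no
  pos 2: 'i' -> MATCH
  pos 3: 'a' -> no
  pos 4: 'g' -> MATCH
  pos 5: 'a' -> no
  pos 6: 'g' -> MATCH
  pos 7: 'a' -> no
  pos 8: 'e' -> no
Total matches: 4

4


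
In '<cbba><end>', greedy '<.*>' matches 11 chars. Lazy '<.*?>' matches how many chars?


Greedy '<.*>' tries to match as MUCH as possible.
Lazy '<.*?>' tries to match as LITTLE as possible.

String: '<cbba><end>'
Greedy '<.*>' starts at first '<' and extends to the LAST '>': '<cbba><end>' (11 chars)
Lazy '<.*?>' starts at first '<' and stops at the FIRST '>': '<cbba>' (6 chars)

6


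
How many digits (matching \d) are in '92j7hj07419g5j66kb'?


\d matches any digit 0-9.
Scanning '92j7hj07419g5j66kb':
  pos 0: '9' -> DIGIT
  pos 1: '2' -> DIGIT
  pos 3: '7' -> DIGIT
  pos 6: '0' -> DIGIT
  pos 7: '7' -> DIGIT
  pos 8: '4' -> DIGIT
  pos 9: '1' -> DIGIT
  pos 10: '9' -> DIGIT
  pos 12: '5' -> DIGIT
  pos 14: '6' -> DIGIT
  pos 15: '6' -> DIGIT
Digits found: ['9', '2', '7', '0', '7', '4', '1', '9', '5', '6', '6']
Total: 11

11


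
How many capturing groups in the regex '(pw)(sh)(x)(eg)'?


To count capturing groups, count each '(' that starts a group.
Pattern: '(pw)(sh)(x)(eg)'
Walking through the pattern:
  Position 0: '(' -> group #1
  Position 4: '(' -> group #2
  Position 8: '(' -> group #3
  Position 11: '(' -> group #4
Total capturing groups: 4

4


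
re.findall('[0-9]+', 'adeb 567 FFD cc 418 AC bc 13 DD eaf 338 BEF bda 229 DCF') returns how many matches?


Pattern '[0-9]+' finds one or more digits.
Text: 'adeb 567 FFD cc 418 AC bc 13 DD eaf 338 BEF bda 229 DCF'
Scanning for matches:
  Match 1: '567'
  Match 2: '418'
  Match 3: '13'
  Match 4: '338'
  Match 5: '229'
Total matches: 5

5


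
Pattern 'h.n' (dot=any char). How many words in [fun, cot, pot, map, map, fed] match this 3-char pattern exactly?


Pattern 'h.n' means: starts with 'h', any single char, ends with 'n'.
Checking each word (must be exactly 3 chars):
  'fun' (len=3): no
  'cot' (len=3): no
  'pot' (len=3): no
  'map' (len=3): no
  'map' (len=3): no
  'fed' (len=3): no
Matching words: []
Total: 0

0


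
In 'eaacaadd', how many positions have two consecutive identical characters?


Looking for consecutive identical characters in 'eaacaadd':
  pos 0-1: 'e' vs 'a' -> different
  pos 1-2: 'a' vs 'a' -> MATCH ('aa')
  pos 2-3: 'a' vs 'c' -> different
  pos 3-4: 'c' vs 'a' -> different
  pos 4-5: 'a' vs 'a' -> MATCH ('aa')
  pos 5-6: 'a' vs 'd' -> different
  pos 6-7: 'd' vs 'd' -> MATCH ('dd')
Consecutive identical pairs: ['aa', 'aa', 'dd']
Count: 3

3


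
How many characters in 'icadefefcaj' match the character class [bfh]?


Character class [bfh] matches any of: {b, f, h}
Scanning string 'icadefefcaj' character by character:
  pos 0: 'i' -> no
  pos 1: 'c' -> no
  pos 2: 'a' -> no
  pos 3: 'd' -> no
  pos 4: 'e' -> no
  pos 5: 'f' -> MATCH
  pos 6: 'e' -> no
  pos 7: 'f' -> MATCH
  pos 8: 'c' -> no
  pos 9: 'a' -> no
  pos 10: 'j' -> no
Total matches: 2

2


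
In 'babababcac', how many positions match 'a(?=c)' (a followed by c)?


Lookahead 'a(?=c)' matches 'a' only when followed by 'c'.
String: 'babababcac'
Checking each position where char is 'a':
  pos 1: 'a' -> no (next='b')
  pos 3: 'a' -> no (next='b')
  pos 5: 'a' -> no (next='b')
  pos 8: 'a' -> MATCH (next='c')
Matching positions: [8]
Count: 1

1


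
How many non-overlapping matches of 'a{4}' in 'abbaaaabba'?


Pattern 'a{4}' matches exactly 4 consecutive a's (greedy, non-overlapping).
String: 'abbaaaabba'
Scanning for runs of a's:
  Run at pos 0: 'a' (length 1) -> 0 match(es)
  Run at pos 3: 'aaaa' (length 4) -> 1 match(es)
  Run at pos 9: 'a' (length 1) -> 0 match(es)
Matches found: ['aaaa']
Total: 1

1


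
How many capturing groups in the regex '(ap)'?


To count capturing groups, count each '(' that starts a group.
Pattern: '(ap)'
Walking through the pattern:
  Position 0: '(' -> group #1
Total capturing groups: 1

1


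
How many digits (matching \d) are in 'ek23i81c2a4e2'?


\d matches any digit 0-9.
Scanning 'ek23i81c2a4e2':
  pos 2: '2' -> DIGIT
  pos 3: '3' -> DIGIT
  pos 5: '8' -> DIGIT
  pos 6: '1' -> DIGIT
  pos 8: '2' -> DIGIT
  pos 10: '4' -> DIGIT
  pos 12: '2' -> DIGIT
Digits found: ['2', '3', '8', '1', '2', '4', '2']
Total: 7

7


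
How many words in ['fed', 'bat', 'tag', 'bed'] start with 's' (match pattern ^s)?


Pattern ^s anchors to start of word. Check which words begin with 's':
  'fed' -> no
  'bat' -> no
  'tag' -> no
  'bed' -> no
Matching words: []
Count: 0

0


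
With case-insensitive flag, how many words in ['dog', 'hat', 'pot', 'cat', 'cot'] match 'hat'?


Case-insensitive matching: compare each word's lowercase form to 'hat'.
  'dog' -> lower='dog' -> no
  'hat' -> lower='hat' -> MATCH
  'pot' -> lower='pot' -> no
  'cat' -> lower='cat' -> no
  'cot' -> lower='cot' -> no
Matches: ['hat']
Count: 1

1


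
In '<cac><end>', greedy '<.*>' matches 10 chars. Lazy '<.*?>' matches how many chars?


Greedy '<.*>' tries to match as MUCH as possible.
Lazy '<.*?>' tries to match as LITTLE as possible.

String: '<cac><end>'
Greedy '<.*>' starts at first '<' and extends to the LAST '>': '<cac><end>' (10 chars)
Lazy '<.*?>' starts at first '<' and stops at the FIRST '>': '<cac>' (5 chars)

5


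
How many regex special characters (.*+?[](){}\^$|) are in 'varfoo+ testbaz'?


Regex special characters are: . * + ? [ ] ( ) { } \ ^ $ |
Scanning 'varfoo+ testbaz':
  pos 6: '+' -> SPECIAL
Special chars found: ['+']
Total: 1

1


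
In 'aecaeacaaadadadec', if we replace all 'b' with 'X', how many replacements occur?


re.sub('b', 'X', text) replaces every occurrence of 'b' with 'X'.
Text: 'aecaeacaaadadadec'
Scanning for 'b':
Total replacements: 0

0


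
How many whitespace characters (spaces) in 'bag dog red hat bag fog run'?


\s matches whitespace characters (spaces, tabs, etc.).
Text: 'bag dog red hat bag fog run'
This text has 7 words separated by spaces.
Number of spaces = number of words - 1 = 7 - 1 = 6

6


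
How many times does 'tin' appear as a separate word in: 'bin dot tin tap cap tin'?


Scanning each word for exact match 'tin':
  Word 1: 'bin' -> no
  Word 2: 'dot' -> no
  Word 3: 'tin' -> MATCH
  Word 4: 'tap' -> no
  Word 5: 'cap' -> no
  Word 6: 'tin' -> MATCH
Total matches: 2

2


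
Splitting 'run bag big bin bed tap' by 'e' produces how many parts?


Splitting by 'e' breaks the string at each occurrence of the separator.
Text: 'run bag big bin bed tap'
Parts after split:
  Part 1: 'run bag big bin b'
  Part 2: 'd tap'
Total parts: 2

2


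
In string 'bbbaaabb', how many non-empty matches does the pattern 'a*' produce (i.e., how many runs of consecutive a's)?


Pattern 'a*' matches zero or more a's. We want non-empty runs of consecutive a's.
String: 'bbbaaabb'
Walking through the string to find runs of a's:
  Run 1: positions 3-5 -> 'aaa'
Non-empty runs found: ['aaa']
Count: 1

1


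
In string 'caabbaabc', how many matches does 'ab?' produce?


Pattern 'ab?' matches 'a' optionally followed by 'b'.
String: 'caabbaabc'
Scanning left to right for 'a' then checking next char:
  Match 1: 'a' (a not followed by b)
  Match 2: 'ab' (a followed by b)
  Match 3: 'a' (a not followed by b)
  Match 4: 'ab' (a followed by b)
Total matches: 4

4


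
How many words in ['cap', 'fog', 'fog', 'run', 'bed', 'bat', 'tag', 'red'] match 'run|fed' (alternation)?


Alternation 'run|fed' matches either 'run' or 'fed'.
Checking each word:
  'cap' -> no
  'fog' -> no
  'fog' -> no
  'run' -> MATCH
  'bed' -> no
  'bat' -> no
  'tag' -> no
  'red' -> no
Matches: ['run']
Count: 1

1


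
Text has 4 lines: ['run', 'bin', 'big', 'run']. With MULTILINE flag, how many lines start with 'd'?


With MULTILINE flag, ^ matches the start of each line.
Lines: ['run', 'bin', 'big', 'run']
Checking which lines start with 'd':
  Line 1: 'run' -> no
  Line 2: 'bin' -> no
  Line 3: 'big' -> no
  Line 4: 'run' -> no
Matching lines: []
Count: 0

0


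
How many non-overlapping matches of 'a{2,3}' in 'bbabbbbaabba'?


Pattern 'a{2,3}' matches between 2 and 3 consecutive a's (greedy).
String: 'bbabbbbaabba'
Finding runs of a's and applying greedy matching:
  Run at pos 2: 'a' (length 1)
  Run at pos 7: 'aa' (length 2)
  Run at pos 11: 'a' (length 1)
Matches: ['aa']
Count: 1

1


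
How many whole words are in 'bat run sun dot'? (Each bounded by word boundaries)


Word boundaries (\b) mark the start/end of each word.
Text: 'bat run sun dot'
Splitting by whitespace:
  Word 1: 'bat'
  Word 2: 'run'
  Word 3: 'sun'
  Word 4: 'dot'
Total whole words: 4

4


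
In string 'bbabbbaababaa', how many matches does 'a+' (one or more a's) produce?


Pattern 'a+' matches one or more consecutive a's.
String: 'bbabbbaababaa'
Scanning for runs of a:
  Match 1: 'a' (length 1)
  Match 2: 'aa' (length 2)
  Match 3: 'a' (length 1)
  Match 4: 'aa' (length 2)
Total matches: 4

4


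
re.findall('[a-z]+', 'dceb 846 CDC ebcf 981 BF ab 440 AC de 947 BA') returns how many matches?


Pattern '[a-z]+' finds one or more lowercase letters.
Text: 'dceb 846 CDC ebcf 981 BF ab 440 AC de 947 BA'
Scanning for matches:
  Match 1: 'dceb'
  Match 2: 'ebcf'
  Match 3: 'ab'
  Match 4: 'de'
Total matches: 4

4


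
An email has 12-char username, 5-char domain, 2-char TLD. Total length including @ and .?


An email address has format: username@domain.tld
Username length: 12
'@' character: 1
Domain length: 5
'.' character: 1
TLD length: 2
Total = 12 + 1 + 5 + 1 + 2 = 21

21


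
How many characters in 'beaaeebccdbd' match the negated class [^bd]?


Negated class [^bd] matches any char NOT in {b, d}
Scanning 'beaaeebccdbd':
  pos 0: 'b' -> no (excluded)
  pos 1: 'e' -> MATCH
  pos 2: 'a' -> MATCH
  pos 3: 'a' -> MATCH
  pos 4: 'e' -> MATCH
  pos 5: 'e' -> MATCH
  pos 6: 'b' -> no (excluded)
  pos 7: 'c' -> MATCH
  pos 8: 'c' -> MATCH
  pos 9: 'd' -> no (excluded)
  pos 10: 'b' -> no (excluded)
  pos 11: 'd' -> no (excluded)
Total matches: 7

7


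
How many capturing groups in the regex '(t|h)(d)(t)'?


To count capturing groups, count each '(' that starts a group.
Pattern: '(t|h)(d)(t)'
Walking through the pattern:
  Position 0: '(' -> group #1
  Position 5: '(' -> group #2
  Position 8: '(' -> group #3
Total capturing groups: 3

3


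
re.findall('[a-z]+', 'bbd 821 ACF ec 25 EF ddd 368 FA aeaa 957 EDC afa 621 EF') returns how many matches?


Pattern '[a-z]+' finds one or more lowercase letters.
Text: 'bbd 821 ACF ec 25 EF ddd 368 FA aeaa 957 EDC afa 621 EF'
Scanning for matches:
  Match 1: 'bbd'
  Match 2: 'ec'
  Match 3: 'ddd'
  Match 4: 'aeaa'
  Match 5: 'afa'
Total matches: 5

5


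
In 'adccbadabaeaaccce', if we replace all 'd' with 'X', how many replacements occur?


re.sub('d', 'X', text) replaces every occurrence of 'd' with 'X'.
Text: 'adccbadabaeaaccce'
Scanning for 'd':
  pos 1: 'd' -> replacement #1
  pos 6: 'd' -> replacement #2
Total replacements: 2

2


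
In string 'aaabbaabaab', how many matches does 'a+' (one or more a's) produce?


Pattern 'a+' matches one or more consecutive a's.
String: 'aaabbaabaab'
Scanning for runs of a:
  Match 1: 'aaa' (length 3)
  Match 2: 'aa' (length 2)
  Match 3: 'aa' (length 2)
Total matches: 3

3


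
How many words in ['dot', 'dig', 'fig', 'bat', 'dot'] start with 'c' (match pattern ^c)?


Pattern ^c anchors to start of word. Check which words begin with 'c':
  'dot' -> no
  'dig' -> no
  'fig' -> no
  'bat' -> no
  'dot' -> no
Matching words: []
Count: 0

0


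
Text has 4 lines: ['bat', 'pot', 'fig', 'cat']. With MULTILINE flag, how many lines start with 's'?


With MULTILINE flag, ^ matches the start of each line.
Lines: ['bat', 'pot', 'fig', 'cat']
Checking which lines start with 's':
  Line 1: 'bat' -> no
  Line 2: 'pot' -> no
  Line 3: 'fig' -> no
  Line 4: 'cat' -> no
Matching lines: []
Count: 0

0


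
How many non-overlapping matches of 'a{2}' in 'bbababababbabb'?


Pattern 'a{2}' matches exactly 2 consecutive a's (greedy, non-overlapping).
String: 'bbababababbabb'
Scanning for runs of a's:
  Run at pos 2: 'a' (length 1) -> 0 match(es)
  Run at pos 4: 'a' (length 1) -> 0 match(es)
  Run at pos 6: 'a' (length 1) -> 0 match(es)
  Run at pos 8: 'a' (length 1) -> 0 match(es)
  Run at pos 11: 'a' (length 1) -> 0 match(es)
Matches found: []
Total: 0

0


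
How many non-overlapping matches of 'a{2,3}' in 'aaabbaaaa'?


Pattern 'a{2,3}' matches between 2 and 3 consecutive a's (greedy).
String: 'aaabbaaaa'
Finding runs of a's and applying greedy matching:
  Run at pos 0: 'aaa' (length 3)
  Run at pos 5: 'aaaa' (length 4)
Matches: ['aaa', 'aaa']
Count: 2

2


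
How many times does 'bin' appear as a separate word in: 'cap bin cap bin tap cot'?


Scanning each word for exact match 'bin':
  Word 1: 'cap' -> no
  Word 2: 'bin' -> MATCH
  Word 3: 'cap' -> no
  Word 4: 'bin' -> MATCH
  Word 5: 'tap' -> no
  Word 6: 'cot' -> no
Total matches: 2

2


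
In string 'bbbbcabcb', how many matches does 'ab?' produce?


Pattern 'ab?' matches 'a' optionally followed by 'b'.
String: 'bbbbcabcb'
Scanning left to right for 'a' then checking next char:
  Match 1: 'ab' (a followed by b)
Total matches: 1

1


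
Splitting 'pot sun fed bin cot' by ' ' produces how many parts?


Splitting by ' ' breaks the string at each occurrence of the separator.
Text: 'pot sun fed bin cot'
Parts after split:
  Part 1: 'pot'
  Part 2: 'sun'
  Part 3: 'fed'
  Part 4: 'bin'
  Part 5: 'cot'
Total parts: 5

5


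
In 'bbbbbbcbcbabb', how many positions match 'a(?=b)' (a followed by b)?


Lookahead 'a(?=b)' matches 'a' only when followed by 'b'.
String: 'bbbbbbcbcbabb'
Checking each position where char is 'a':
  pos 10: 'a' -> MATCH (next='b')
Matching positions: [10]
Count: 1

1


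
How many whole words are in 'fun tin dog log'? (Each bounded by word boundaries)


Word boundaries (\b) mark the start/end of each word.
Text: 'fun tin dog log'
Splitting by whitespace:
  Word 1: 'fun'
  Word 2: 'tin'
  Word 3: 'dog'
  Word 4: 'log'
Total whole words: 4

4


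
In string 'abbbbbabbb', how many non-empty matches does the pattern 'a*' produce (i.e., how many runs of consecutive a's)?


Pattern 'a*' matches zero or more a's. We want non-empty runs of consecutive a's.
String: 'abbbbbabbb'
Walking through the string to find runs of a's:
  Run 1: positions 0-0 -> 'a'
  Run 2: positions 6-6 -> 'a'
Non-empty runs found: ['a', 'a']
Count: 2

2


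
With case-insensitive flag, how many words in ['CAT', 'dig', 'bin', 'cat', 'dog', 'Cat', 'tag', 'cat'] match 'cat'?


Case-insensitive matching: compare each word's lowercase form to 'cat'.
  'CAT' -> lower='cat' -> MATCH
  'dig' -> lower='dig' -> no
  'bin' -> lower='bin' -> no
  'cat' -> lower='cat' -> MATCH
  'dog' -> lower='dog' -> no
  'Cat' -> lower='cat' -> MATCH
  'tag' -> lower='tag' -> no
  'cat' -> lower='cat' -> MATCH
Matches: ['CAT', 'cat', 'Cat', 'cat']
Count: 4

4


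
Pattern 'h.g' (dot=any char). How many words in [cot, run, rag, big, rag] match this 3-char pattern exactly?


Pattern 'h.g' means: starts with 'h', any single char, ends with 'g'.
Checking each word (must be exactly 3 chars):
  'cot' (len=3): no
  'run' (len=3): no
  'rag' (len=3): no
  'big' (len=3): no
  'rag' (len=3): no
Matching words: []
Total: 0

0


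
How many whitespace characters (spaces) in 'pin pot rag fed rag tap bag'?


\s matches whitespace characters (spaces, tabs, etc.).
Text: 'pin pot rag fed rag tap bag'
This text has 7 words separated by spaces.
Number of spaces = number of words - 1 = 7 - 1 = 6

6


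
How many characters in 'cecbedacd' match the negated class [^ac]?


Negated class [^ac] matches any char NOT in {a, c}
Scanning 'cecbedacd':
  pos 0: 'c' -> no (excluded)
  pos 1: 'e' -> MATCH
  pos 2: 'c' -> no (excluded)
  pos 3: 'b' -> MATCH
  pos 4: 'e' -> MATCH
  pos 5: 'd' -> MATCH
  pos 6: 'a' -> no (excluded)
  pos 7: 'c' -> no (excluded)
  pos 8: 'd' -> MATCH
Total matches: 5

5


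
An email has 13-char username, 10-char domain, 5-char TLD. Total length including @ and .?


An email address has format: username@domain.tld
Username length: 13
'@' character: 1
Domain length: 10
'.' character: 1
TLD length: 5
Total = 13 + 1 + 10 + 1 + 5 = 30

30


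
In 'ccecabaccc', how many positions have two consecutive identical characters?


Looking for consecutive identical characters in 'ccecabaccc':
  pos 0-1: 'c' vs 'c' -> MATCH ('cc')
  pos 1-2: 'c' vs 'e' -> different
  pos 2-3: 'e' vs 'c' -> different
  pos 3-4: 'c' vs 'a' -> different
  pos 4-5: 'a' vs 'b' -> different
  pos 5-6: 'b' vs 'a' -> different
  pos 6-7: 'a' vs 'c' -> different
  pos 7-8: 'c' vs 'c' -> MATCH ('cc')
  pos 8-9: 'c' vs 'c' -> MATCH ('cc')
Consecutive identical pairs: ['cc', 'cc', 'cc']
Count: 3

3


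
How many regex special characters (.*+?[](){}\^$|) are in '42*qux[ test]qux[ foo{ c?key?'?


Regex special characters are: . * + ? [ ] ( ) { } \ ^ $ |
Scanning '42*qux[ test]qux[ foo{ c?key?':
  pos 2: '*' -> SPECIAL
  pos 6: '[' -> SPECIAL
  pos 12: ']' -> SPECIAL
  pos 16: '[' -> SPECIAL
  pos 21: '{' -> SPECIAL
  pos 24: '?' -> SPECIAL
  pos 28: '?' -> SPECIAL
Special chars found: ['*', '[', ']', '[', '{', '?', '?']
Total: 7

7


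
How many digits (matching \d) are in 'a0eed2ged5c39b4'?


\d matches any digit 0-9.
Scanning 'a0eed2ged5c39b4':
  pos 1: '0' -> DIGIT
  pos 5: '2' -> DIGIT
  pos 9: '5' -> DIGIT
  pos 11: '3' -> DIGIT
  pos 12: '9' -> DIGIT
  pos 14: '4' -> DIGIT
Digits found: ['0', '2', '5', '3', '9', '4']
Total: 6

6


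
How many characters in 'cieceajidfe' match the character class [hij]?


Character class [hij] matches any of: {h, i, j}
Scanning string 'cieceajidfe' character by character:
  pos 0: 'c' -> no
  pos 1: 'i' -> MATCH
  pos 2: 'e' -> no
  pos 3: 'c' -> no
  pos 4: 'e' -> no
  pos 5: 'a' -> no
  pos 6: 'j' -> MATCH
  pos 7: 'i' -> MATCH
  pos 8: 'd' -> no
  pos 9: 'f' -> no
  pos 10: 'e' -> no
Total matches: 3

3


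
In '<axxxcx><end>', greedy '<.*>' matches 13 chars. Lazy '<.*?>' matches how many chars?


Greedy '<.*>' tries to match as MUCH as possible.
Lazy '<.*?>' tries to match as LITTLE as possible.

String: '<axxxcx><end>'
Greedy '<.*>' starts at first '<' and extends to the LAST '>': '<axxxcx><end>' (13 chars)
Lazy '<.*?>' starts at first '<' and stops at the FIRST '>': '<axxxcx>' (8 chars)

8
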